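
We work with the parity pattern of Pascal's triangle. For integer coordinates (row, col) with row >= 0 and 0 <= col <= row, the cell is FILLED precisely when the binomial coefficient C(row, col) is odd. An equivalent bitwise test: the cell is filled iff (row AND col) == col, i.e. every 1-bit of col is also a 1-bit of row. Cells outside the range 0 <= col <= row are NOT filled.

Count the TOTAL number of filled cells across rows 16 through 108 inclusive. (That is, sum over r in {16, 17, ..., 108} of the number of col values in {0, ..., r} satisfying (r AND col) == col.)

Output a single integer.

Answer: 1330

Derivation:
r16=10000 pc1: +2 =2
r17=10001 pc2: +4 =6
r18=10010 pc2: +4 =10
r19=10011 pc3: +8 =18
r20=10100 pc2: +4 =22
r21=10101 pc3: +8 =30
r22=10110 pc3: +8 =38
r23=10111 pc4: +16 =54
r24=11000 pc2: +4 =58
r25=11001 pc3: +8 =66
r26=11010 pc3: +8 =74
r27=11011 pc4: +16 =90
r28=11100 pc3: +8 =98
r29=11101 pc4: +16 =114
r30=11110 pc4: +16 =130
r31=11111 pc5: +32 =162
r32=100000 pc1: +2 =164
r33=100001 pc2: +4 =168
r34=100010 pc2: +4 =172
r35=100011 pc3: +8 =180
r36=100100 pc2: +4 =184
r37=100101 pc3: +8 =192
r38=100110 pc3: +8 =200
r39=100111 pc4: +16 =216
r40=101000 pc2: +4 =220
r41=101001 pc3: +8 =228
r42=101010 pc3: +8 =236
r43=101011 pc4: +16 =252
r44=101100 pc3: +8 =260
r45=101101 pc4: +16 =276
r46=101110 pc4: +16 =292
r47=101111 pc5: +32 =324
r48=110000 pc2: +4 =328
r49=110001 pc3: +8 =336
r50=110010 pc3: +8 =344
r51=110011 pc4: +16 =360
r52=110100 pc3: +8 =368
r53=110101 pc4: +16 =384
r54=110110 pc4: +16 =400
r55=110111 pc5: +32 =432
r56=111000 pc3: +8 =440
r57=111001 pc4: +16 =456
r58=111010 pc4: +16 =472
r59=111011 pc5: +32 =504
r60=111100 pc4: +16 =520
r61=111101 pc5: +32 =552
r62=111110 pc5: +32 =584
r63=111111 pc6: +64 =648
r64=1000000 pc1: +2 =650
r65=1000001 pc2: +4 =654
r66=1000010 pc2: +4 =658
r67=1000011 pc3: +8 =666
r68=1000100 pc2: +4 =670
r69=1000101 pc3: +8 =678
r70=1000110 pc3: +8 =686
r71=1000111 pc4: +16 =702
r72=1001000 pc2: +4 =706
r73=1001001 pc3: +8 =714
r74=1001010 pc3: +8 =722
r75=1001011 pc4: +16 =738
r76=1001100 pc3: +8 =746
r77=1001101 pc4: +16 =762
r78=1001110 pc4: +16 =778
r79=1001111 pc5: +32 =810
r80=1010000 pc2: +4 =814
r81=1010001 pc3: +8 =822
r82=1010010 pc3: +8 =830
r83=1010011 pc4: +16 =846
r84=1010100 pc3: +8 =854
r85=1010101 pc4: +16 =870
r86=1010110 pc4: +16 =886
r87=1010111 pc5: +32 =918
r88=1011000 pc3: +8 =926
r89=1011001 pc4: +16 =942
r90=1011010 pc4: +16 =958
r91=1011011 pc5: +32 =990
r92=1011100 pc4: +16 =1006
r93=1011101 pc5: +32 =1038
r94=1011110 pc5: +32 =1070
r95=1011111 pc6: +64 =1134
r96=1100000 pc2: +4 =1138
r97=1100001 pc3: +8 =1146
r98=1100010 pc3: +8 =1154
r99=1100011 pc4: +16 =1170
r100=1100100 pc3: +8 =1178
r101=1100101 pc4: +16 =1194
r102=1100110 pc4: +16 =1210
r103=1100111 pc5: +32 =1242
r104=1101000 pc3: +8 =1250
r105=1101001 pc4: +16 =1266
r106=1101010 pc4: +16 =1282
r107=1101011 pc5: +32 =1314
r108=1101100 pc4: +16 =1330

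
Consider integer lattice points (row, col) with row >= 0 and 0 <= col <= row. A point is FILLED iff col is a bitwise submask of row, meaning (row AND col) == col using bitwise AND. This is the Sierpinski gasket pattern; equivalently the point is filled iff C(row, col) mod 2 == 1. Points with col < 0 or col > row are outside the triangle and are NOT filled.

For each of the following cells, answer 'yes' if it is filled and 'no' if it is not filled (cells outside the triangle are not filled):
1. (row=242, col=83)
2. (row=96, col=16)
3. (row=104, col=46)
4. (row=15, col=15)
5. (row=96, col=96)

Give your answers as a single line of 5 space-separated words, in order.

(242,83): row=0b11110010, col=0b1010011, row AND col = 0b1010010 = 82; 82 != 83 -> empty
(96,16): row=0b1100000, col=0b10000, row AND col = 0b0 = 0; 0 != 16 -> empty
(104,46): row=0b1101000, col=0b101110, row AND col = 0b101000 = 40; 40 != 46 -> empty
(15,15): row=0b1111, col=0b1111, row AND col = 0b1111 = 15; 15 == 15 -> filled
(96,96): row=0b1100000, col=0b1100000, row AND col = 0b1100000 = 96; 96 == 96 -> filled

Answer: no no no yes yes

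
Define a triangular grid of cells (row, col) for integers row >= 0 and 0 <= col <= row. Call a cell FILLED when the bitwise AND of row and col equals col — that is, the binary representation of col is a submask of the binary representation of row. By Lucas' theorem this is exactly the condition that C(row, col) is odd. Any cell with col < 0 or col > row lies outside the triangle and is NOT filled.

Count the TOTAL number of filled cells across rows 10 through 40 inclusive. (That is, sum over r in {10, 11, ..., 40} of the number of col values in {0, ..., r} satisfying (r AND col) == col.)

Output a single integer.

Answer: 268

Derivation:
r10=1010 pc2: +4 =4
r11=1011 pc3: +8 =12
r12=1100 pc2: +4 =16
r13=1101 pc3: +8 =24
r14=1110 pc3: +8 =32
r15=1111 pc4: +16 =48
r16=10000 pc1: +2 =50
r17=10001 pc2: +4 =54
r18=10010 pc2: +4 =58
r19=10011 pc3: +8 =66
r20=10100 pc2: +4 =70
r21=10101 pc3: +8 =78
r22=10110 pc3: +8 =86
r23=10111 pc4: +16 =102
r24=11000 pc2: +4 =106
r25=11001 pc3: +8 =114
r26=11010 pc3: +8 =122
r27=11011 pc4: +16 =138
r28=11100 pc3: +8 =146
r29=11101 pc4: +16 =162
r30=11110 pc4: +16 =178
r31=11111 pc5: +32 =210
r32=100000 pc1: +2 =212
r33=100001 pc2: +4 =216
r34=100010 pc2: +4 =220
r35=100011 pc3: +8 =228
r36=100100 pc2: +4 =232
r37=100101 pc3: +8 =240
r38=100110 pc3: +8 =248
r39=100111 pc4: +16 =264
r40=101000 pc2: +4 =268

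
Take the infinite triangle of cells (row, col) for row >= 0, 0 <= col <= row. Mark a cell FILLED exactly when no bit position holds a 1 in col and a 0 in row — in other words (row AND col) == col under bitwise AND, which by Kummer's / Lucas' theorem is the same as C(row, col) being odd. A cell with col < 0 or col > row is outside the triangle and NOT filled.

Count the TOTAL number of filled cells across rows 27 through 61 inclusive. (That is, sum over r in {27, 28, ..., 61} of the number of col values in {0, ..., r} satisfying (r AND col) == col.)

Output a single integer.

r27=11011 pc4: +16 =16
r28=11100 pc3: +8 =24
r29=11101 pc4: +16 =40
r30=11110 pc4: +16 =56
r31=11111 pc5: +32 =88
r32=100000 pc1: +2 =90
r33=100001 pc2: +4 =94
r34=100010 pc2: +4 =98
r35=100011 pc3: +8 =106
r36=100100 pc2: +4 =110
r37=100101 pc3: +8 =118
r38=100110 pc3: +8 =126
r39=100111 pc4: +16 =142
r40=101000 pc2: +4 =146
r41=101001 pc3: +8 =154
r42=101010 pc3: +8 =162
r43=101011 pc4: +16 =178
r44=101100 pc3: +8 =186
r45=101101 pc4: +16 =202
r46=101110 pc4: +16 =218
r47=101111 pc5: +32 =250
r48=110000 pc2: +4 =254
r49=110001 pc3: +8 =262
r50=110010 pc3: +8 =270
r51=110011 pc4: +16 =286
r52=110100 pc3: +8 =294
r53=110101 pc4: +16 =310
r54=110110 pc4: +16 =326
r55=110111 pc5: +32 =358
r56=111000 pc3: +8 =366
r57=111001 pc4: +16 =382
r58=111010 pc4: +16 =398
r59=111011 pc5: +32 =430
r60=111100 pc4: +16 =446
r61=111101 pc5: +32 =478

Answer: 478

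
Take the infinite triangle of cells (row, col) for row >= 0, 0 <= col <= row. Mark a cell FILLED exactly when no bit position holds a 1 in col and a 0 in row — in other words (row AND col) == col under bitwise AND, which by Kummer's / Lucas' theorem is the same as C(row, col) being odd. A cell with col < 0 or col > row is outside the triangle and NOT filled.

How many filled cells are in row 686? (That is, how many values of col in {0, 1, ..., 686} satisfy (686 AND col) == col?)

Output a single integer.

686 in binary = 1010101110
popcount(686) = number of 1-bits in 1010101110 = 6
A col c satisfies (686 AND c) == c iff every set bit of c is also set in 686; each of the 6 set bits of 686 can independently be on or off in c.
count = 2^6 = 64

Answer: 64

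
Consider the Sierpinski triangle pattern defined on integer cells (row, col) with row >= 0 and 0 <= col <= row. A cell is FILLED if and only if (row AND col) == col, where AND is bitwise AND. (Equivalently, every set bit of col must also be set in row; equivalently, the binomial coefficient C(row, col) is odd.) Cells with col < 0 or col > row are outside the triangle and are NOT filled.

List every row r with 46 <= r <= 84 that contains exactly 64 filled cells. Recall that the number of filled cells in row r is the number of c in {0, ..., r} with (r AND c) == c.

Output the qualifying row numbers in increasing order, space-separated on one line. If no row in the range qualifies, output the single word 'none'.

Answer: 63

Derivation:
Row r has 2^popcount(r) filled cells, so we need popcount(r) = log2(64) = 6.
Scan r = 46..84 and keep those with exactly 6 one-bits:
r=46=101110 popcount=4 -> skip
r=47=101111 popcount=5 -> skip
r=48=110000 popcount=2 -> skip
r=49=110001 popcount=3 -> skip
r=50=110010 popcount=3 -> skip
r=51=110011 popcount=4 -> skip
r=52=110100 popcount=3 -> skip
r=53=110101 popcount=4 -> skip
r=54=110110 popcount=4 -> skip
r=55=110111 popcount=5 -> skip
r=56=111000 popcount=3 -> skip
r=57=111001 popcount=4 -> skip
r=58=111010 popcount=4 -> skip
r=59=111011 popcount=5 -> skip
r=60=111100 popcount=4 -> skip
r=61=111101 popcount=5 -> skip
r=62=111110 popcount=5 -> skip
r=63=111111 popcount=6 -> KEEP
r=64=1000000 popcount=1 -> skip
r=65=1000001 popcount=2 -> skip
r=66=1000010 popcount=2 -> skip
r=67=1000011 popcount=3 -> skip
r=68=1000100 popcount=2 -> skip
r=69=1000101 popcount=3 -> skip
r=70=1000110 popcount=3 -> skip
r=71=1000111 popcount=4 -> skip
r=72=1001000 popcount=2 -> skip
r=73=1001001 popcount=3 -> skip
r=74=1001010 popcount=3 -> skip
r=75=1001011 popcount=4 -> skip
r=76=1001100 popcount=3 -> skip
r=77=1001101 popcount=4 -> skip
r=78=1001110 popcount=4 -> skip
r=79=1001111 popcount=5 -> skip
r=80=1010000 popcount=2 -> skip
r=81=1010001 popcount=3 -> skip
r=82=1010010 popcount=3 -> skip
r=83=1010011 popcount=4 -> skip
r=84=1010100 popcount=3 -> skip
Kept rows: 63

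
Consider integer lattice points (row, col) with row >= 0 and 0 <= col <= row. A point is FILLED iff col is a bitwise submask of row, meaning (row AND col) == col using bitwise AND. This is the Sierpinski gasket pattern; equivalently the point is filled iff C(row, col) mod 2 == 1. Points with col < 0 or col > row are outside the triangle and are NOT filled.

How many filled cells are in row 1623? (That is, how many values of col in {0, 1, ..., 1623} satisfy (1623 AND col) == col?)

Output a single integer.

Answer: 128

Derivation:
1623 in binary = 11001010111
popcount(1623) = number of 1-bits in 11001010111 = 7
A col c satisfies (1623 AND c) == c iff every set bit of c is also set in 1623; each of the 7 set bits of 1623 can independently be on or off in c.
count = 2^7 = 128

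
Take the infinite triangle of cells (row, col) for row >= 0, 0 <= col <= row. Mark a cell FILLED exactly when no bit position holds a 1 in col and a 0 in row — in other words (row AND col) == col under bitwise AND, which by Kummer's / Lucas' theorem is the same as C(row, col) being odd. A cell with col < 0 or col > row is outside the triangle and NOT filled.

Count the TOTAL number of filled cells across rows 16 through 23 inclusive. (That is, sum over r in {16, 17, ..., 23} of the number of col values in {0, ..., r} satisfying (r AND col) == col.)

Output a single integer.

Answer: 54

Derivation:
r16=10000 pc1: +2 =2
r17=10001 pc2: +4 =6
r18=10010 pc2: +4 =10
r19=10011 pc3: +8 =18
r20=10100 pc2: +4 =22
r21=10101 pc3: +8 =30
r22=10110 pc3: +8 =38
r23=10111 pc4: +16 =54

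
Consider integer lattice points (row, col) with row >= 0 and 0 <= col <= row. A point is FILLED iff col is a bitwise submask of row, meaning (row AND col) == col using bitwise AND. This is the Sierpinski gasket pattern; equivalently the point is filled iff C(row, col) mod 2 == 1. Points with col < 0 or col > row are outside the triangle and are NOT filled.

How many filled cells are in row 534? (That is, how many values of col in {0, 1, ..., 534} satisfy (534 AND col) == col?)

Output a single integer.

Answer: 16

Derivation:
534 in binary = 1000010110
popcount(534) = number of 1-bits in 1000010110 = 4
A col c satisfies (534 AND c) == c iff every set bit of c is also set in 534; each of the 4 set bits of 534 can independently be on or off in c.
count = 2^4 = 16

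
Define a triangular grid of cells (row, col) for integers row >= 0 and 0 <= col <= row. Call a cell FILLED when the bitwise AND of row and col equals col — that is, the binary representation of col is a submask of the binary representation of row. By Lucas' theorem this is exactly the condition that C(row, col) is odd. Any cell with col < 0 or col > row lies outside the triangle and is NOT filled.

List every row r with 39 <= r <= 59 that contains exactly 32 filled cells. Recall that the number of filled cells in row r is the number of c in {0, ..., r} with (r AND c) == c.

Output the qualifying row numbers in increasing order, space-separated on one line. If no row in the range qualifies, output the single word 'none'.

Answer: 47 55 59

Derivation:
Row r has 2^popcount(r) filled cells, so we need popcount(r) = log2(32) = 5.
Scan r = 39..59 and keep those with exactly 5 one-bits:
r=39=100111 popcount=4 -> skip
r=40=101000 popcount=2 -> skip
r=41=101001 popcount=3 -> skip
r=42=101010 popcount=3 -> skip
r=43=101011 popcount=4 -> skip
r=44=101100 popcount=3 -> skip
r=45=101101 popcount=4 -> skip
r=46=101110 popcount=4 -> skip
r=47=101111 popcount=5 -> KEEP
r=48=110000 popcount=2 -> skip
r=49=110001 popcount=3 -> skip
r=50=110010 popcount=3 -> skip
r=51=110011 popcount=4 -> skip
r=52=110100 popcount=3 -> skip
r=53=110101 popcount=4 -> skip
r=54=110110 popcount=4 -> skip
r=55=110111 popcount=5 -> KEEP
r=56=111000 popcount=3 -> skip
r=57=111001 popcount=4 -> skip
r=58=111010 popcount=4 -> skip
r=59=111011 popcount=5 -> KEEP
Kept rows: 47 55 59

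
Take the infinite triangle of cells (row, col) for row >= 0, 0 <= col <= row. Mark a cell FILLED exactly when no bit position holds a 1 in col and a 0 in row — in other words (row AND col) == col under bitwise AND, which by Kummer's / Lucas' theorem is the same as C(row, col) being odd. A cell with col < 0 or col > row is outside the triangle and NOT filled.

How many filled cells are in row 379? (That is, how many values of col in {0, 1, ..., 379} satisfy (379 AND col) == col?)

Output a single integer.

Answer: 128

Derivation:
379 in binary = 101111011
popcount(379) = number of 1-bits in 101111011 = 7
A col c satisfies (379 AND c) == c iff every set bit of c is also set in 379; each of the 7 set bits of 379 can independently be on or off in c.
count = 2^7 = 128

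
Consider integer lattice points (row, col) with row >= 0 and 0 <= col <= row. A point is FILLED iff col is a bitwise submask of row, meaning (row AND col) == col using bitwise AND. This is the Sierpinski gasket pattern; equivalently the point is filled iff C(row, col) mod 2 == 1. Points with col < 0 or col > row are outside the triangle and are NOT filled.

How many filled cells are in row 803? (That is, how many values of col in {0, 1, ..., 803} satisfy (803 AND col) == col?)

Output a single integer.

803 in binary = 1100100011
popcount(803) = number of 1-bits in 1100100011 = 5
A col c satisfies (803 AND c) == c iff every set bit of c is also set in 803; each of the 5 set bits of 803 can independently be on or off in c.
count = 2^5 = 32

Answer: 32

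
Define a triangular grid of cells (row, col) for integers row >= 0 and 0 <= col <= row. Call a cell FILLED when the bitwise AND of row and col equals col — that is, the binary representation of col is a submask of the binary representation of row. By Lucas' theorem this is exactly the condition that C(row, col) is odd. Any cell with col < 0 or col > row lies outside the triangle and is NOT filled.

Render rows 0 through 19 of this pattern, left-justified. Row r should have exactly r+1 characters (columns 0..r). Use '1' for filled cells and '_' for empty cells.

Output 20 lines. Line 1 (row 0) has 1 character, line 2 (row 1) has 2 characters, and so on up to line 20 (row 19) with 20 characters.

Answer: 1
11
1_1
1111
1___1
11__11
1_1_1_1
11111111
1_______1
11______11
1_1_____1_1
1111____1111
1___1___1___1
11__11__11__11
1_1_1_1_1_1_1_1
1111111111111111
1_______________1
11______________11
1_1_____________1_1
1111____________1111

Derivation:
r0=0: 1
r1=1: 11
r2=10: 1_1
r3=11: 1111
r4=100: 1___1
r5=101: 11__11
r6=110: 1_1_1_1
r7=111: 11111111
r8=1000: 1_______1
r9=1001: 11______11
r10=1010: 1_1_____1_1
r11=1011: 1111____1111
r12=1100: 1___1___1___1
r13=1101: 11__11__11__11
r14=1110: 1_1_1_1_1_1_1_1
r15=1111: 1111111111111111
r16=10000: 1_______________1
r17=10001: 11______________11
r18=10010: 1_1_____________1_1
r19=10011: 1111____________1111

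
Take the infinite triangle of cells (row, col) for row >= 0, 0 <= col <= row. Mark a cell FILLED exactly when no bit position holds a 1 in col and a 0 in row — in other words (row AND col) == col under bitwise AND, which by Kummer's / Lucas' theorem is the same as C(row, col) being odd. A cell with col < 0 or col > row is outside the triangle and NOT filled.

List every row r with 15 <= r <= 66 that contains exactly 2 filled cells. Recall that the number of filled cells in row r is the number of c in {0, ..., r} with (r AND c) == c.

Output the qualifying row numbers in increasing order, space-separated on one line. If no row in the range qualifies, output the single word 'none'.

Row r has 2^popcount(r) filled cells, so we need popcount(r) = log2(2) = 1.
Scan r = 15..66 and keep those with exactly 1 one-bits:
r=15=1111 popcount=4 -> skip
r=16=10000 popcount=1 -> KEEP
r=17=10001 popcount=2 -> skip
r=18=10010 popcount=2 -> skip
r=19=10011 popcount=3 -> skip
r=20=10100 popcount=2 -> skip
r=21=10101 popcount=3 -> skip
r=22=10110 popcount=3 -> skip
r=23=10111 popcount=4 -> skip
r=24=11000 popcount=2 -> skip
r=25=11001 popcount=3 -> skip
r=26=11010 popcount=3 -> skip
r=27=11011 popcount=4 -> skip
r=28=11100 popcount=3 -> skip
r=29=11101 popcount=4 -> skip
r=30=11110 popcount=4 -> skip
r=31=11111 popcount=5 -> skip
r=32=100000 popcount=1 -> KEEP
r=33=100001 popcount=2 -> skip
r=34=100010 popcount=2 -> skip
r=35=100011 popcount=3 -> skip
r=36=100100 popcount=2 -> skip
r=37=100101 popcount=3 -> skip
r=38=100110 popcount=3 -> skip
r=39=100111 popcount=4 -> skip
r=40=101000 popcount=2 -> skip
r=41=101001 popcount=3 -> skip
r=42=101010 popcount=3 -> skip
r=43=101011 popcount=4 -> skip
r=44=101100 popcount=3 -> skip
r=45=101101 popcount=4 -> skip
r=46=101110 popcount=4 -> skip
r=47=101111 popcount=5 -> skip
r=48=110000 popcount=2 -> skip
r=49=110001 popcount=3 -> skip
r=50=110010 popcount=3 -> skip
r=51=110011 popcount=4 -> skip
r=52=110100 popcount=3 -> skip
r=53=110101 popcount=4 -> skip
r=54=110110 popcount=4 -> skip
r=55=110111 popcount=5 -> skip
r=56=111000 popcount=3 -> skip
r=57=111001 popcount=4 -> skip
r=58=111010 popcount=4 -> skip
r=59=111011 popcount=5 -> skip
r=60=111100 popcount=4 -> skip
r=61=111101 popcount=5 -> skip
r=62=111110 popcount=5 -> skip
r=63=111111 popcount=6 -> skip
r=64=1000000 popcount=1 -> KEEP
r=65=1000001 popcount=2 -> skip
r=66=1000010 popcount=2 -> skip
Kept rows: 16 32 64

Answer: 16 32 64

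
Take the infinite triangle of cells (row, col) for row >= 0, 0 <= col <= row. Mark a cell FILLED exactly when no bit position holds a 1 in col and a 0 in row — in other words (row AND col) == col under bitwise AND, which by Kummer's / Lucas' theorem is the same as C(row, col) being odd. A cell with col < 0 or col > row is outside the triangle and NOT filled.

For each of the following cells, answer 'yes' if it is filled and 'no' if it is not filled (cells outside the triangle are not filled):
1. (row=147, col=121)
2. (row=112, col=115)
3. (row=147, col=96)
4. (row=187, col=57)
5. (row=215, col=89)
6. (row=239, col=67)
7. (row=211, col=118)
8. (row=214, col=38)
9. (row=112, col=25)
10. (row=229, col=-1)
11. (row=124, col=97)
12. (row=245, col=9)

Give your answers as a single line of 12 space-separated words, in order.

Answer: no no no yes no yes no no no no no no

Derivation:
(147,121): row=0b10010011, col=0b1111001, row AND col = 0b10001 = 17; 17 != 121 -> empty
(112,115): col outside [0, 112] -> not filled
(147,96): row=0b10010011, col=0b1100000, row AND col = 0b0 = 0; 0 != 96 -> empty
(187,57): row=0b10111011, col=0b111001, row AND col = 0b111001 = 57; 57 == 57 -> filled
(215,89): row=0b11010111, col=0b1011001, row AND col = 0b1010001 = 81; 81 != 89 -> empty
(239,67): row=0b11101111, col=0b1000011, row AND col = 0b1000011 = 67; 67 == 67 -> filled
(211,118): row=0b11010011, col=0b1110110, row AND col = 0b1010010 = 82; 82 != 118 -> empty
(214,38): row=0b11010110, col=0b100110, row AND col = 0b110 = 6; 6 != 38 -> empty
(112,25): row=0b1110000, col=0b11001, row AND col = 0b10000 = 16; 16 != 25 -> empty
(229,-1): col outside [0, 229] -> not filled
(124,97): row=0b1111100, col=0b1100001, row AND col = 0b1100000 = 96; 96 != 97 -> empty
(245,9): row=0b11110101, col=0b1001, row AND col = 0b1 = 1; 1 != 9 -> empty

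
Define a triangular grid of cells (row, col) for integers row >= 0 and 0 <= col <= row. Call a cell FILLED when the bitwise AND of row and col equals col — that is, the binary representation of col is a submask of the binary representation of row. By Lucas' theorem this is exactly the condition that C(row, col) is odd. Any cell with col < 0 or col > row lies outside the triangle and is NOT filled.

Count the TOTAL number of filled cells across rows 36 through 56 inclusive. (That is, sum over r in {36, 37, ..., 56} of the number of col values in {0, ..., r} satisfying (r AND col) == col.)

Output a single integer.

Answer: 260

Derivation:
r36=100100 pc2: +4 =4
r37=100101 pc3: +8 =12
r38=100110 pc3: +8 =20
r39=100111 pc4: +16 =36
r40=101000 pc2: +4 =40
r41=101001 pc3: +8 =48
r42=101010 pc3: +8 =56
r43=101011 pc4: +16 =72
r44=101100 pc3: +8 =80
r45=101101 pc4: +16 =96
r46=101110 pc4: +16 =112
r47=101111 pc5: +32 =144
r48=110000 pc2: +4 =148
r49=110001 pc3: +8 =156
r50=110010 pc3: +8 =164
r51=110011 pc4: +16 =180
r52=110100 pc3: +8 =188
r53=110101 pc4: +16 =204
r54=110110 pc4: +16 =220
r55=110111 pc5: +32 =252
r56=111000 pc3: +8 =260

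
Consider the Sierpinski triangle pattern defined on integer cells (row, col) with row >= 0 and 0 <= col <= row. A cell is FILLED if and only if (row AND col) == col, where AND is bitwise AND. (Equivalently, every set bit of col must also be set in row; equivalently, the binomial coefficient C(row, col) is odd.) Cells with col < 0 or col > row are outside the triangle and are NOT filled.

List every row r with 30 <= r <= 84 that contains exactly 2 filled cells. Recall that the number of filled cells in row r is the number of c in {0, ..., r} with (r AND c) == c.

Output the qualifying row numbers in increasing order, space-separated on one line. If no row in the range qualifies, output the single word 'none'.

Row r has 2^popcount(r) filled cells, so we need popcount(r) = log2(2) = 1.
Scan r = 30..84 and keep those with exactly 1 one-bits:
r=30=11110 popcount=4 -> skip
r=31=11111 popcount=5 -> skip
r=32=100000 popcount=1 -> KEEP
r=33=100001 popcount=2 -> skip
r=34=100010 popcount=2 -> skip
r=35=100011 popcount=3 -> skip
r=36=100100 popcount=2 -> skip
r=37=100101 popcount=3 -> skip
r=38=100110 popcount=3 -> skip
r=39=100111 popcount=4 -> skip
r=40=101000 popcount=2 -> skip
r=41=101001 popcount=3 -> skip
r=42=101010 popcount=3 -> skip
r=43=101011 popcount=4 -> skip
r=44=101100 popcount=3 -> skip
r=45=101101 popcount=4 -> skip
r=46=101110 popcount=4 -> skip
r=47=101111 popcount=5 -> skip
r=48=110000 popcount=2 -> skip
r=49=110001 popcount=3 -> skip
r=50=110010 popcount=3 -> skip
r=51=110011 popcount=4 -> skip
r=52=110100 popcount=3 -> skip
r=53=110101 popcount=4 -> skip
r=54=110110 popcount=4 -> skip
r=55=110111 popcount=5 -> skip
r=56=111000 popcount=3 -> skip
r=57=111001 popcount=4 -> skip
r=58=111010 popcount=4 -> skip
r=59=111011 popcount=5 -> skip
r=60=111100 popcount=4 -> skip
r=61=111101 popcount=5 -> skip
r=62=111110 popcount=5 -> skip
r=63=111111 popcount=6 -> skip
r=64=1000000 popcount=1 -> KEEP
r=65=1000001 popcount=2 -> skip
r=66=1000010 popcount=2 -> skip
r=67=1000011 popcount=3 -> skip
r=68=1000100 popcount=2 -> skip
r=69=1000101 popcount=3 -> skip
r=70=1000110 popcount=3 -> skip
r=71=1000111 popcount=4 -> skip
r=72=1001000 popcount=2 -> skip
r=73=1001001 popcount=3 -> skip
r=74=1001010 popcount=3 -> skip
r=75=1001011 popcount=4 -> skip
r=76=1001100 popcount=3 -> skip
r=77=1001101 popcount=4 -> skip
r=78=1001110 popcount=4 -> skip
r=79=1001111 popcount=5 -> skip
r=80=1010000 popcount=2 -> skip
r=81=1010001 popcount=3 -> skip
r=82=1010010 popcount=3 -> skip
r=83=1010011 popcount=4 -> skip
r=84=1010100 popcount=3 -> skip
Kept rows: 32 64

Answer: 32 64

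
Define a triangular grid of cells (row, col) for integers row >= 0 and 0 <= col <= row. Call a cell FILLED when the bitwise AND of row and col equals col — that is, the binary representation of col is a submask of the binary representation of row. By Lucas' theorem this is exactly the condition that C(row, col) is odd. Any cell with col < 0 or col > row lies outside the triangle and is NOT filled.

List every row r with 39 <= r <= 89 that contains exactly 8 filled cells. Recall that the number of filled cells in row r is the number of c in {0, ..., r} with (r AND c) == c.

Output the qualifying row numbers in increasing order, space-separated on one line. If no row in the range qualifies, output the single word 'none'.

Answer: 41 42 44 49 50 52 56 67 69 70 73 74 76 81 82 84 88

Derivation:
Row r has 2^popcount(r) filled cells, so we need popcount(r) = log2(8) = 3.
Scan r = 39..89 and keep those with exactly 3 one-bits:
r=39=100111 popcount=4 -> skip
r=40=101000 popcount=2 -> skip
r=41=101001 popcount=3 -> KEEP
r=42=101010 popcount=3 -> KEEP
r=43=101011 popcount=4 -> skip
r=44=101100 popcount=3 -> KEEP
r=45=101101 popcount=4 -> skip
r=46=101110 popcount=4 -> skip
r=47=101111 popcount=5 -> skip
r=48=110000 popcount=2 -> skip
r=49=110001 popcount=3 -> KEEP
r=50=110010 popcount=3 -> KEEP
r=51=110011 popcount=4 -> skip
r=52=110100 popcount=3 -> KEEP
r=53=110101 popcount=4 -> skip
r=54=110110 popcount=4 -> skip
r=55=110111 popcount=5 -> skip
r=56=111000 popcount=3 -> KEEP
r=57=111001 popcount=4 -> skip
r=58=111010 popcount=4 -> skip
r=59=111011 popcount=5 -> skip
r=60=111100 popcount=4 -> skip
r=61=111101 popcount=5 -> skip
r=62=111110 popcount=5 -> skip
r=63=111111 popcount=6 -> skip
r=64=1000000 popcount=1 -> skip
r=65=1000001 popcount=2 -> skip
r=66=1000010 popcount=2 -> skip
r=67=1000011 popcount=3 -> KEEP
r=68=1000100 popcount=2 -> skip
r=69=1000101 popcount=3 -> KEEP
r=70=1000110 popcount=3 -> KEEP
r=71=1000111 popcount=4 -> skip
r=72=1001000 popcount=2 -> skip
r=73=1001001 popcount=3 -> KEEP
r=74=1001010 popcount=3 -> KEEP
r=75=1001011 popcount=4 -> skip
r=76=1001100 popcount=3 -> KEEP
r=77=1001101 popcount=4 -> skip
r=78=1001110 popcount=4 -> skip
r=79=1001111 popcount=5 -> skip
r=80=1010000 popcount=2 -> skip
r=81=1010001 popcount=3 -> KEEP
r=82=1010010 popcount=3 -> KEEP
r=83=1010011 popcount=4 -> skip
r=84=1010100 popcount=3 -> KEEP
r=85=1010101 popcount=4 -> skip
r=86=1010110 popcount=4 -> skip
r=87=1010111 popcount=5 -> skip
r=88=1011000 popcount=3 -> KEEP
r=89=1011001 popcount=4 -> skip
Kept rows: 41 42 44 49 50 52 56 67 69 70 73 74 76 81 82 84 88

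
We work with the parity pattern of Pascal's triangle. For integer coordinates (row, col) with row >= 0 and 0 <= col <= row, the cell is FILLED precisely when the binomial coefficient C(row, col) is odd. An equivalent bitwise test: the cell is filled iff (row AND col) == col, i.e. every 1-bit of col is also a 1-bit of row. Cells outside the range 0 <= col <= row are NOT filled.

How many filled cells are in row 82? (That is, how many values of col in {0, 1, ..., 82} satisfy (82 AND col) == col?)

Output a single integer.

82 in binary = 1010010
popcount(82) = number of 1-bits in 1010010 = 3
A col c satisfies (82 AND c) == c iff every set bit of c is also set in 82; each of the 3 set bits of 82 can independently be on or off in c.
count = 2^3 = 8

Answer: 8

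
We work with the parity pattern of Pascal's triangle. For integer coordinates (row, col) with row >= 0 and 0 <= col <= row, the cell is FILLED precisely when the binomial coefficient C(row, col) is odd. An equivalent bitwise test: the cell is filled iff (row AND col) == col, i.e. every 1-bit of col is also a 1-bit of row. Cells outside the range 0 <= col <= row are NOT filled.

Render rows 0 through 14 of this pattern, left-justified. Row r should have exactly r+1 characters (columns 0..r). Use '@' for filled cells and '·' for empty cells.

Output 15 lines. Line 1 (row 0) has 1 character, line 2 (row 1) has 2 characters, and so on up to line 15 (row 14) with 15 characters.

Answer: @
@@
@·@
@@@@
@···@
@@··@@
@·@·@·@
@@@@@@@@
@·······@
@@······@@
@·@·····@·@
@@@@····@@@@
@···@···@···@
@@··@@··@@··@@
@·@·@·@·@·@·@·@

Derivation:
r0=0: @
r1=1: @@
r2=10: @·@
r3=11: @@@@
r4=100: @···@
r5=101: @@··@@
r6=110: @·@·@·@
r7=111: @@@@@@@@
r8=1000: @·······@
r9=1001: @@······@@
r10=1010: @·@·····@·@
r11=1011: @@@@····@@@@
r12=1100: @···@···@···@
r13=1101: @@··@@··@@··@@
r14=1110: @·@·@·@·@·@·@·@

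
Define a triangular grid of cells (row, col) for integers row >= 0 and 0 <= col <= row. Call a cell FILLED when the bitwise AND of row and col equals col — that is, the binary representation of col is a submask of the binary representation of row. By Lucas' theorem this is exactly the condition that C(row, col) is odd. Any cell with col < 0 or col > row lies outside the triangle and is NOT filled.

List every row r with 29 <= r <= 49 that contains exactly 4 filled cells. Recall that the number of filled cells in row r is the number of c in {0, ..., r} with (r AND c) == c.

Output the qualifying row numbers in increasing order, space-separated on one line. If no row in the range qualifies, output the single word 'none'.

Row r has 2^popcount(r) filled cells, so we need popcount(r) = log2(4) = 2.
Scan r = 29..49 and keep those with exactly 2 one-bits:
r=29=11101 popcount=4 -> skip
r=30=11110 popcount=4 -> skip
r=31=11111 popcount=5 -> skip
r=32=100000 popcount=1 -> skip
r=33=100001 popcount=2 -> KEEP
r=34=100010 popcount=2 -> KEEP
r=35=100011 popcount=3 -> skip
r=36=100100 popcount=2 -> KEEP
r=37=100101 popcount=3 -> skip
r=38=100110 popcount=3 -> skip
r=39=100111 popcount=4 -> skip
r=40=101000 popcount=2 -> KEEP
r=41=101001 popcount=3 -> skip
r=42=101010 popcount=3 -> skip
r=43=101011 popcount=4 -> skip
r=44=101100 popcount=3 -> skip
r=45=101101 popcount=4 -> skip
r=46=101110 popcount=4 -> skip
r=47=101111 popcount=5 -> skip
r=48=110000 popcount=2 -> KEEP
r=49=110001 popcount=3 -> skip
Kept rows: 33 34 36 40 48

Answer: 33 34 36 40 48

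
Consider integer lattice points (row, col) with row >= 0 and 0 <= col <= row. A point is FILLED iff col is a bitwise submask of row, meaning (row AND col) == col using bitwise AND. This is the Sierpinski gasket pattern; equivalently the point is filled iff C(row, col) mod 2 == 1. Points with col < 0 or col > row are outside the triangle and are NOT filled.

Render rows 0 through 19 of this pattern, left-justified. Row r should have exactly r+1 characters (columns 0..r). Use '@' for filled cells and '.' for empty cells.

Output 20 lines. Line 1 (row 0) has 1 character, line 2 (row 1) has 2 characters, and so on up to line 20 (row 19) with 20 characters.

r0=0: @
r1=1: @@
r2=10: @.@
r3=11: @@@@
r4=100: @...@
r5=101: @@..@@
r6=110: @.@.@.@
r7=111: @@@@@@@@
r8=1000: @.......@
r9=1001: @@......@@
r10=1010: @.@.....@.@
r11=1011: @@@@....@@@@
r12=1100: @...@...@...@
r13=1101: @@..@@..@@..@@
r14=1110: @.@.@.@.@.@.@.@
r15=1111: @@@@@@@@@@@@@@@@
r16=10000: @...............@
r17=10001: @@..............@@
r18=10010: @.@.............@.@
r19=10011: @@@@............@@@@

Answer: @
@@
@.@
@@@@
@...@
@@..@@
@.@.@.@
@@@@@@@@
@.......@
@@......@@
@.@.....@.@
@@@@....@@@@
@...@...@...@
@@..@@..@@..@@
@.@.@.@.@.@.@.@
@@@@@@@@@@@@@@@@
@...............@
@@..............@@
@.@.............@.@
@@@@............@@@@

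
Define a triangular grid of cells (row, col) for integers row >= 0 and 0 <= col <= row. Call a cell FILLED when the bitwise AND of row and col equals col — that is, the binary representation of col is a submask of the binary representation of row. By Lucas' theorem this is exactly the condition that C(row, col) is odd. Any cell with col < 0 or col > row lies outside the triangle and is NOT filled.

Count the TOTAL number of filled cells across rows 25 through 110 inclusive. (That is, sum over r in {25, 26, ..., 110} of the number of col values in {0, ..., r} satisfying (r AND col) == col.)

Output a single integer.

Answer: 1336

Derivation:
r25=11001 pc3: +8 =8
r26=11010 pc3: +8 =16
r27=11011 pc4: +16 =32
r28=11100 pc3: +8 =40
r29=11101 pc4: +16 =56
r30=11110 pc4: +16 =72
r31=11111 pc5: +32 =104
r32=100000 pc1: +2 =106
r33=100001 pc2: +4 =110
r34=100010 pc2: +4 =114
r35=100011 pc3: +8 =122
r36=100100 pc2: +4 =126
r37=100101 pc3: +8 =134
r38=100110 pc3: +8 =142
r39=100111 pc4: +16 =158
r40=101000 pc2: +4 =162
r41=101001 pc3: +8 =170
r42=101010 pc3: +8 =178
r43=101011 pc4: +16 =194
r44=101100 pc3: +8 =202
r45=101101 pc4: +16 =218
r46=101110 pc4: +16 =234
r47=101111 pc5: +32 =266
r48=110000 pc2: +4 =270
r49=110001 pc3: +8 =278
r50=110010 pc3: +8 =286
r51=110011 pc4: +16 =302
r52=110100 pc3: +8 =310
r53=110101 pc4: +16 =326
r54=110110 pc4: +16 =342
r55=110111 pc5: +32 =374
r56=111000 pc3: +8 =382
r57=111001 pc4: +16 =398
r58=111010 pc4: +16 =414
r59=111011 pc5: +32 =446
r60=111100 pc4: +16 =462
r61=111101 pc5: +32 =494
r62=111110 pc5: +32 =526
r63=111111 pc6: +64 =590
r64=1000000 pc1: +2 =592
r65=1000001 pc2: +4 =596
r66=1000010 pc2: +4 =600
r67=1000011 pc3: +8 =608
r68=1000100 pc2: +4 =612
r69=1000101 pc3: +8 =620
r70=1000110 pc3: +8 =628
r71=1000111 pc4: +16 =644
r72=1001000 pc2: +4 =648
r73=1001001 pc3: +8 =656
r74=1001010 pc3: +8 =664
r75=1001011 pc4: +16 =680
r76=1001100 pc3: +8 =688
r77=1001101 pc4: +16 =704
r78=1001110 pc4: +16 =720
r79=1001111 pc5: +32 =752
r80=1010000 pc2: +4 =756
r81=1010001 pc3: +8 =764
r82=1010010 pc3: +8 =772
r83=1010011 pc4: +16 =788
r84=1010100 pc3: +8 =796
r85=1010101 pc4: +16 =812
r86=1010110 pc4: +16 =828
r87=1010111 pc5: +32 =860
r88=1011000 pc3: +8 =868
r89=1011001 pc4: +16 =884
r90=1011010 pc4: +16 =900
r91=1011011 pc5: +32 =932
r92=1011100 pc4: +16 =948
r93=1011101 pc5: +32 =980
r94=1011110 pc5: +32 =1012
r95=1011111 pc6: +64 =1076
r96=1100000 pc2: +4 =1080
r97=1100001 pc3: +8 =1088
r98=1100010 pc3: +8 =1096
r99=1100011 pc4: +16 =1112
r100=1100100 pc3: +8 =1120
r101=1100101 pc4: +16 =1136
r102=1100110 pc4: +16 =1152
r103=1100111 pc5: +32 =1184
r104=1101000 pc3: +8 =1192
r105=1101001 pc4: +16 =1208
r106=1101010 pc4: +16 =1224
r107=1101011 pc5: +32 =1256
r108=1101100 pc4: +16 =1272
r109=1101101 pc5: +32 =1304
r110=1101110 pc5: +32 =1336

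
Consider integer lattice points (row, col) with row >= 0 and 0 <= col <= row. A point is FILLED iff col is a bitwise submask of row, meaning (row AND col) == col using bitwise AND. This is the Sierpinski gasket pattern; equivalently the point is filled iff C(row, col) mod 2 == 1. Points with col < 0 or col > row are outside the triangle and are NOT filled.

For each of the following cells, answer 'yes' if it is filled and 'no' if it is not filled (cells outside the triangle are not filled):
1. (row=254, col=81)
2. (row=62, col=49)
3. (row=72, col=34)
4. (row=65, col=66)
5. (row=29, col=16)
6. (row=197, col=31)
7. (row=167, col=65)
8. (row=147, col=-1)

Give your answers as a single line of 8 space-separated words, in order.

Answer: no no no no yes no no no

Derivation:
(254,81): row=0b11111110, col=0b1010001, row AND col = 0b1010000 = 80; 80 != 81 -> empty
(62,49): row=0b111110, col=0b110001, row AND col = 0b110000 = 48; 48 != 49 -> empty
(72,34): row=0b1001000, col=0b100010, row AND col = 0b0 = 0; 0 != 34 -> empty
(65,66): col outside [0, 65] -> not filled
(29,16): row=0b11101, col=0b10000, row AND col = 0b10000 = 16; 16 == 16 -> filled
(197,31): row=0b11000101, col=0b11111, row AND col = 0b101 = 5; 5 != 31 -> empty
(167,65): row=0b10100111, col=0b1000001, row AND col = 0b1 = 1; 1 != 65 -> empty
(147,-1): col outside [0, 147] -> not filled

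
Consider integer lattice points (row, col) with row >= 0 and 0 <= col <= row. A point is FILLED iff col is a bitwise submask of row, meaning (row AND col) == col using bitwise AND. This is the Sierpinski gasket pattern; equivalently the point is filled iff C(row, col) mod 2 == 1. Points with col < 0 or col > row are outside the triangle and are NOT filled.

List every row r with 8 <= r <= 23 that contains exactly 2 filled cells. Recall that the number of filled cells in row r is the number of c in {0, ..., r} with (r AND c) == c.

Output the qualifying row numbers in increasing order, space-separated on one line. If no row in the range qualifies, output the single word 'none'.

Answer: 8 16

Derivation:
Row r has 2^popcount(r) filled cells, so we need popcount(r) = log2(2) = 1.
Scan r = 8..23 and keep those with exactly 1 one-bits:
r=8=1000 popcount=1 -> KEEP
r=9=1001 popcount=2 -> skip
r=10=1010 popcount=2 -> skip
r=11=1011 popcount=3 -> skip
r=12=1100 popcount=2 -> skip
r=13=1101 popcount=3 -> skip
r=14=1110 popcount=3 -> skip
r=15=1111 popcount=4 -> skip
r=16=10000 popcount=1 -> KEEP
r=17=10001 popcount=2 -> skip
r=18=10010 popcount=2 -> skip
r=19=10011 popcount=3 -> skip
r=20=10100 popcount=2 -> skip
r=21=10101 popcount=3 -> skip
r=22=10110 popcount=3 -> skip
r=23=10111 popcount=4 -> skip
Kept rows: 8 16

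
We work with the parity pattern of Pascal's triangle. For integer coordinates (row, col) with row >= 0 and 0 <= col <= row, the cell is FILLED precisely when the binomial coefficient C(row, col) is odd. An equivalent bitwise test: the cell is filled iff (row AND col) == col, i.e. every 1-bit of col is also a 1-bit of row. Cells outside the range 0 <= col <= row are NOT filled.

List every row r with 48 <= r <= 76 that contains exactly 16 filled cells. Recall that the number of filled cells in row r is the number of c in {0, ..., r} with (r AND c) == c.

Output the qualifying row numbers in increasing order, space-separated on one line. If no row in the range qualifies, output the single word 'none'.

Answer: 51 53 54 57 58 60 71 75

Derivation:
Row r has 2^popcount(r) filled cells, so we need popcount(r) = log2(16) = 4.
Scan r = 48..76 and keep those with exactly 4 one-bits:
r=48=110000 popcount=2 -> skip
r=49=110001 popcount=3 -> skip
r=50=110010 popcount=3 -> skip
r=51=110011 popcount=4 -> KEEP
r=52=110100 popcount=3 -> skip
r=53=110101 popcount=4 -> KEEP
r=54=110110 popcount=4 -> KEEP
r=55=110111 popcount=5 -> skip
r=56=111000 popcount=3 -> skip
r=57=111001 popcount=4 -> KEEP
r=58=111010 popcount=4 -> KEEP
r=59=111011 popcount=5 -> skip
r=60=111100 popcount=4 -> KEEP
r=61=111101 popcount=5 -> skip
r=62=111110 popcount=5 -> skip
r=63=111111 popcount=6 -> skip
r=64=1000000 popcount=1 -> skip
r=65=1000001 popcount=2 -> skip
r=66=1000010 popcount=2 -> skip
r=67=1000011 popcount=3 -> skip
r=68=1000100 popcount=2 -> skip
r=69=1000101 popcount=3 -> skip
r=70=1000110 popcount=3 -> skip
r=71=1000111 popcount=4 -> KEEP
r=72=1001000 popcount=2 -> skip
r=73=1001001 popcount=3 -> skip
r=74=1001010 popcount=3 -> skip
r=75=1001011 popcount=4 -> KEEP
r=76=1001100 popcount=3 -> skip
Kept rows: 51 53 54 57 58 60 71 75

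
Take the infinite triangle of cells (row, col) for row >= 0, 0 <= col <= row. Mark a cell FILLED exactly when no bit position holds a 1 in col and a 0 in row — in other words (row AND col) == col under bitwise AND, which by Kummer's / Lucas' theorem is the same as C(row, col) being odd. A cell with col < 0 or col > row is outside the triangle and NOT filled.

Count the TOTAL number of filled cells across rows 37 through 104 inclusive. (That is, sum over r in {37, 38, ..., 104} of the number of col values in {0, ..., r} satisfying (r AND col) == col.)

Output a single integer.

r37=100101 pc3: +8 =8
r38=100110 pc3: +8 =16
r39=100111 pc4: +16 =32
r40=101000 pc2: +4 =36
r41=101001 pc3: +8 =44
r42=101010 pc3: +8 =52
r43=101011 pc4: +16 =68
r44=101100 pc3: +8 =76
r45=101101 pc4: +16 =92
r46=101110 pc4: +16 =108
r47=101111 pc5: +32 =140
r48=110000 pc2: +4 =144
r49=110001 pc3: +8 =152
r50=110010 pc3: +8 =160
r51=110011 pc4: +16 =176
r52=110100 pc3: +8 =184
r53=110101 pc4: +16 =200
r54=110110 pc4: +16 =216
r55=110111 pc5: +32 =248
r56=111000 pc3: +8 =256
r57=111001 pc4: +16 =272
r58=111010 pc4: +16 =288
r59=111011 pc5: +32 =320
r60=111100 pc4: +16 =336
r61=111101 pc5: +32 =368
r62=111110 pc5: +32 =400
r63=111111 pc6: +64 =464
r64=1000000 pc1: +2 =466
r65=1000001 pc2: +4 =470
r66=1000010 pc2: +4 =474
r67=1000011 pc3: +8 =482
r68=1000100 pc2: +4 =486
r69=1000101 pc3: +8 =494
r70=1000110 pc3: +8 =502
r71=1000111 pc4: +16 =518
r72=1001000 pc2: +4 =522
r73=1001001 pc3: +8 =530
r74=1001010 pc3: +8 =538
r75=1001011 pc4: +16 =554
r76=1001100 pc3: +8 =562
r77=1001101 pc4: +16 =578
r78=1001110 pc4: +16 =594
r79=1001111 pc5: +32 =626
r80=1010000 pc2: +4 =630
r81=1010001 pc3: +8 =638
r82=1010010 pc3: +8 =646
r83=1010011 pc4: +16 =662
r84=1010100 pc3: +8 =670
r85=1010101 pc4: +16 =686
r86=1010110 pc4: +16 =702
r87=1010111 pc5: +32 =734
r88=1011000 pc3: +8 =742
r89=1011001 pc4: +16 =758
r90=1011010 pc4: +16 =774
r91=1011011 pc5: +32 =806
r92=1011100 pc4: +16 =822
r93=1011101 pc5: +32 =854
r94=1011110 pc5: +32 =886
r95=1011111 pc6: +64 =950
r96=1100000 pc2: +4 =954
r97=1100001 pc3: +8 =962
r98=1100010 pc3: +8 =970
r99=1100011 pc4: +16 =986
r100=1100100 pc3: +8 =994
r101=1100101 pc4: +16 =1010
r102=1100110 pc4: +16 =1026
r103=1100111 pc5: +32 =1058
r104=1101000 pc3: +8 =1066

Answer: 1066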